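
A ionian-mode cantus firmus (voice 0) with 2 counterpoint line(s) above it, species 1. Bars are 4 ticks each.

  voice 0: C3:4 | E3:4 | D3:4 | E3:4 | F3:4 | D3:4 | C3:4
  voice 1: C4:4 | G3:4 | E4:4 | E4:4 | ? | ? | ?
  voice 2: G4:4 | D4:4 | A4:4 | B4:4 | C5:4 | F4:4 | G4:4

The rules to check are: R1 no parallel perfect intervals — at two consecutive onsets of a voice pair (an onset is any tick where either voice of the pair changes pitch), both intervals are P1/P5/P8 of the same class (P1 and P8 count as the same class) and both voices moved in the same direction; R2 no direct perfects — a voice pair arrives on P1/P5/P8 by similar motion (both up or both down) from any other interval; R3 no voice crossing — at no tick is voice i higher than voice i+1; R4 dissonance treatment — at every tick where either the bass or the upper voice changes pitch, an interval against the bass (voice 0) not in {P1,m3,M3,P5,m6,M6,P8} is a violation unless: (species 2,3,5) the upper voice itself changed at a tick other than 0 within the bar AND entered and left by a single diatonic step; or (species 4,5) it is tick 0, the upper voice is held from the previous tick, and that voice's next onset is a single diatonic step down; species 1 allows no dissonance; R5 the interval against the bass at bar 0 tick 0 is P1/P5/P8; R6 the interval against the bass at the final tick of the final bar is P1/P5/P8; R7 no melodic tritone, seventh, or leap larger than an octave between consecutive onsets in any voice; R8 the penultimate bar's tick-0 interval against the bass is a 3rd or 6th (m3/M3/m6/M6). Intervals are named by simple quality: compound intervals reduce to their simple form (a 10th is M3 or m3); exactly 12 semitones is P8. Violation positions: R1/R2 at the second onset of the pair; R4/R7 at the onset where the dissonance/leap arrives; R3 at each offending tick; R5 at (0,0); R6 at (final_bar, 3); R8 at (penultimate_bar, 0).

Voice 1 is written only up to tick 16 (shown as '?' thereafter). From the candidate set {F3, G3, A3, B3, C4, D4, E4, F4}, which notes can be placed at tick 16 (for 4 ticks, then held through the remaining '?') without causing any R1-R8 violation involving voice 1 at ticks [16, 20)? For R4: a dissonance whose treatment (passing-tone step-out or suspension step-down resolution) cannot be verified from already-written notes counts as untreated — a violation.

F3: violates R7
G3: violates R4
A3: legal
B3: violates R4
C4: legal
D4: legal
E4: violates R4
F4: violates R1

{A3, C4, D4}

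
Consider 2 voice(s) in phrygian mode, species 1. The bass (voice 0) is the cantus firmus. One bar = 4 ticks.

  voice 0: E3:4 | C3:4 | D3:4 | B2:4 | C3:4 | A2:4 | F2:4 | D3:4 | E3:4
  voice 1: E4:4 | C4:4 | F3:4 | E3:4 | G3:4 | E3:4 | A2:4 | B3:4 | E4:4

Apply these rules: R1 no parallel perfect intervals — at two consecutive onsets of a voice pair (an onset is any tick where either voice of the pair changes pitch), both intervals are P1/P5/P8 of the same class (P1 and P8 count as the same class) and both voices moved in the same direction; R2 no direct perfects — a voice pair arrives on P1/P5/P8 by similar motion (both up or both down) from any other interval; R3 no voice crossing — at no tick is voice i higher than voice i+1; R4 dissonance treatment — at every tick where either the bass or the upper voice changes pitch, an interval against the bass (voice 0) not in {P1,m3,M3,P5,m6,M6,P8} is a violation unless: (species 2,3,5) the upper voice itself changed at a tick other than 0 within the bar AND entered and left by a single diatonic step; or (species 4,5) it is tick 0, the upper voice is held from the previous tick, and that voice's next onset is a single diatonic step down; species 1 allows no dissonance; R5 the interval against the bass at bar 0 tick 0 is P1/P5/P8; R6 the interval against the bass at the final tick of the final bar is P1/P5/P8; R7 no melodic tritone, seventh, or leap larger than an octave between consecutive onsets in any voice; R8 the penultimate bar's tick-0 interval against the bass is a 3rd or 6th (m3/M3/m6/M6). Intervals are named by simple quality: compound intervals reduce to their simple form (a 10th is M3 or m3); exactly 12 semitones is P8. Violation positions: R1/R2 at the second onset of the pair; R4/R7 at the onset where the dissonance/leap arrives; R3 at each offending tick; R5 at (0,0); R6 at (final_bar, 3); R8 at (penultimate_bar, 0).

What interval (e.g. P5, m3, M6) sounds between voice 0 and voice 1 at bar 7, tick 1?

M6

voice 0=D3 voice 1=B3 -> M6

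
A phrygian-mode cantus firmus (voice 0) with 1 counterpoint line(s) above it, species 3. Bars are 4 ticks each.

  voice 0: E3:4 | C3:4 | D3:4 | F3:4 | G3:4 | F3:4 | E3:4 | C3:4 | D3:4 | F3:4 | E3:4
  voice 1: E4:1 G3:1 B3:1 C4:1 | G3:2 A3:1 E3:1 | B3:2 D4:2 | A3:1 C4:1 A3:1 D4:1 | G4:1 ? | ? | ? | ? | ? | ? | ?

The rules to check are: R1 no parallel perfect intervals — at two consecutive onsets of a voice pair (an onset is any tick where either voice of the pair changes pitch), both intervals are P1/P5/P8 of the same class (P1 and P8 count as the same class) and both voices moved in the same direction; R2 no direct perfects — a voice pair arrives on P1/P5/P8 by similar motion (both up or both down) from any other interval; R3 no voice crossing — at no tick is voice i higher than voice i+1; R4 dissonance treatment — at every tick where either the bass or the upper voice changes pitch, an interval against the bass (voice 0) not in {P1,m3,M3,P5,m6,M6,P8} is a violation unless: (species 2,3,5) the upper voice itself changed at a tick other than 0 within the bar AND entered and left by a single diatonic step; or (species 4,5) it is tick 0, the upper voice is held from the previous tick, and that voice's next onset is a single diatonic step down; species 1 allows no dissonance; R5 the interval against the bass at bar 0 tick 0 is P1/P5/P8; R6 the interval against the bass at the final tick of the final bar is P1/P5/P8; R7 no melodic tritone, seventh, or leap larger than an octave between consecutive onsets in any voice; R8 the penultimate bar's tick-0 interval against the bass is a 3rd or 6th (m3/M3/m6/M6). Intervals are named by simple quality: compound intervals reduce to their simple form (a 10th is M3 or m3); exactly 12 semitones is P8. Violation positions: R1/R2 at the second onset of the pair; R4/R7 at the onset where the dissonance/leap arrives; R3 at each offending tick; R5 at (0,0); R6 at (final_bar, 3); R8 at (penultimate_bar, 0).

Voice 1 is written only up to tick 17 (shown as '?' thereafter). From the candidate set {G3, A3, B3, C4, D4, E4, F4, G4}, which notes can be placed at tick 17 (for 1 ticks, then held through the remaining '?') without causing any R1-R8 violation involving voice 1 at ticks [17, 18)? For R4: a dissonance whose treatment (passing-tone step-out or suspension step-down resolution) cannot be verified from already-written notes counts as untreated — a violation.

G3: legal
A3: violates R4,R7
B3: legal
C4: violates R4
D4: legal
E4: legal
F4: violates R4
G4: legal

{B3, D4, E4, G3, G4}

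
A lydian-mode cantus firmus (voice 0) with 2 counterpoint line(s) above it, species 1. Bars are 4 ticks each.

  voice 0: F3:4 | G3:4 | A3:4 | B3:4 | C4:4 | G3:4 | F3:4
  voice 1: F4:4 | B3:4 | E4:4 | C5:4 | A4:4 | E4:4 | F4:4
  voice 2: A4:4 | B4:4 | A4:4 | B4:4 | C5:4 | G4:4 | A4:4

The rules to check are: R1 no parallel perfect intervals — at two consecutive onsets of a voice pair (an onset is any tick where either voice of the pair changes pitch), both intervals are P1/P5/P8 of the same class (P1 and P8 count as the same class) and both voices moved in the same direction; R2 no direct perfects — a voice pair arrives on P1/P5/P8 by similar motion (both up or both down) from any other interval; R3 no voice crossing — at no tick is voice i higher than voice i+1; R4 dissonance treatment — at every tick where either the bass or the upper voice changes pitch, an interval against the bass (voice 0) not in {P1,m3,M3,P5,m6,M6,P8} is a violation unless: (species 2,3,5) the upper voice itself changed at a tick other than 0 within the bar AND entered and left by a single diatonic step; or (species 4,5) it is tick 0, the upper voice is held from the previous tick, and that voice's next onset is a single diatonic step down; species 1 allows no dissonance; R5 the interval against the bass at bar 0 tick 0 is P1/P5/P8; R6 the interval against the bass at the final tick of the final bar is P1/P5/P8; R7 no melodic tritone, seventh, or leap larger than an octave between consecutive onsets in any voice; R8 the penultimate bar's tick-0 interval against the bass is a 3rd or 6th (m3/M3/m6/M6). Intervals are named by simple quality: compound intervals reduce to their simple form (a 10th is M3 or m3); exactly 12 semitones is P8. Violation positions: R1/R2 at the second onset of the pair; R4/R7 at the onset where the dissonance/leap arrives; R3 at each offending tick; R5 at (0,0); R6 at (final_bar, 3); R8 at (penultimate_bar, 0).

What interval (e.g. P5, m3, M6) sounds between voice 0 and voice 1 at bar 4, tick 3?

voice 0=C4 voice 1=A4 -> M6

M6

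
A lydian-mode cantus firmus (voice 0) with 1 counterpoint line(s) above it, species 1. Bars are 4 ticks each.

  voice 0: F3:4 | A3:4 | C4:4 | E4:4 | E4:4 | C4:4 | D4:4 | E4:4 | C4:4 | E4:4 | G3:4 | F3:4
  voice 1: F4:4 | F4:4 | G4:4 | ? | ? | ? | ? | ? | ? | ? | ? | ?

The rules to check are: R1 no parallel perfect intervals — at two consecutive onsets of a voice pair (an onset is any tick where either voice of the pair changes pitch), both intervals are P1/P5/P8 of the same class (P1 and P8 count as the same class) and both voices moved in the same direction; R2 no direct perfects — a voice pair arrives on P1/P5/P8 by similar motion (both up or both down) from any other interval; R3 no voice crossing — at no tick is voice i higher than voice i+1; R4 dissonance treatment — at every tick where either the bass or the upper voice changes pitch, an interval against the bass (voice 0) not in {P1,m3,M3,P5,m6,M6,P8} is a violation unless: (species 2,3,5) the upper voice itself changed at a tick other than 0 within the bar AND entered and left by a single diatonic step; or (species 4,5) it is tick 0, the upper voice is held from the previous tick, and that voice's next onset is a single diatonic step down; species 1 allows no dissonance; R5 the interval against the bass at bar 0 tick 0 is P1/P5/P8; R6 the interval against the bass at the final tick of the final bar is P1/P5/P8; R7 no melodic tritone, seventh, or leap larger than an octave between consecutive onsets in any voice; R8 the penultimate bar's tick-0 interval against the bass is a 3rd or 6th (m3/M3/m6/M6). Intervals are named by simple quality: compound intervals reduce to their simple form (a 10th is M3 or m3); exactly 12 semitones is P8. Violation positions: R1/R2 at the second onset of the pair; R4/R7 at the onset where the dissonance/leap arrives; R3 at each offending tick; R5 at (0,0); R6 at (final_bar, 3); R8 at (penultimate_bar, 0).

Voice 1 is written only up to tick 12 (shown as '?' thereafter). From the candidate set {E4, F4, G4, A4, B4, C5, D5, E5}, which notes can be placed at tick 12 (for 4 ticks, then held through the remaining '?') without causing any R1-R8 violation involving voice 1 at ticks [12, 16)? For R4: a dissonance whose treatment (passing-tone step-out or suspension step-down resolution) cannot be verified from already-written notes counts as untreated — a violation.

E4: legal
F4: violates R4
G4: legal
A4: violates R4
B4: violates R1
C5: legal
D5: violates R4
E5: violates R2

{C5, E4, G4}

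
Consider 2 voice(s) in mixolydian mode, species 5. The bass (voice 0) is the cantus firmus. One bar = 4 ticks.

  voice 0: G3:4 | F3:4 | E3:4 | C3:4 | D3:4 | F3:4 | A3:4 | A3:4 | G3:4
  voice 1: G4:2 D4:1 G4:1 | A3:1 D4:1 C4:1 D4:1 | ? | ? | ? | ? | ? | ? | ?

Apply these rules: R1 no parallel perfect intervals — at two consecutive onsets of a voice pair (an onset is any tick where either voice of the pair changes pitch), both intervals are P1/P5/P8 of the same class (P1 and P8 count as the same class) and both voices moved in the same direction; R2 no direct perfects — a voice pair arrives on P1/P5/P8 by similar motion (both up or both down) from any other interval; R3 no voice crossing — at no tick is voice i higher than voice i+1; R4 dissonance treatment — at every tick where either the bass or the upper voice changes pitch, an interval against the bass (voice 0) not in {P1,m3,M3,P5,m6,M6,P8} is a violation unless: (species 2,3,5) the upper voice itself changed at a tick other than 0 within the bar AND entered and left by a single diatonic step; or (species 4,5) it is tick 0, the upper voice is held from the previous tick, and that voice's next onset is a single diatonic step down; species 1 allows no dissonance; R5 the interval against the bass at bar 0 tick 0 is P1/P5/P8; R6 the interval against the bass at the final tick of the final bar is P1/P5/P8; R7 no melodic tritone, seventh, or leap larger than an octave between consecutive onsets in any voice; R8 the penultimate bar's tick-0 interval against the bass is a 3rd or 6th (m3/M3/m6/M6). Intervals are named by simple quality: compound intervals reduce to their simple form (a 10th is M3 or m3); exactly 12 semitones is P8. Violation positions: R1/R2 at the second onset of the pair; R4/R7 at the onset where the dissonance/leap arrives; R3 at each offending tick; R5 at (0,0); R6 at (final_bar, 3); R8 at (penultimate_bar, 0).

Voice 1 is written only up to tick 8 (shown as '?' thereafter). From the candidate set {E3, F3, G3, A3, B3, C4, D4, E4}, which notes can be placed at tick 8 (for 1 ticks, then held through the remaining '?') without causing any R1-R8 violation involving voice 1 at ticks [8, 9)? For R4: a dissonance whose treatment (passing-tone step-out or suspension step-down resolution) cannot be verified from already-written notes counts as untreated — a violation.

{C4, E4, G3}

E3: violates R2,R7
F3: violates R4
G3: legal
A3: violates R4
B3: violates R2
C4: legal
D4: violates R4
E4: legal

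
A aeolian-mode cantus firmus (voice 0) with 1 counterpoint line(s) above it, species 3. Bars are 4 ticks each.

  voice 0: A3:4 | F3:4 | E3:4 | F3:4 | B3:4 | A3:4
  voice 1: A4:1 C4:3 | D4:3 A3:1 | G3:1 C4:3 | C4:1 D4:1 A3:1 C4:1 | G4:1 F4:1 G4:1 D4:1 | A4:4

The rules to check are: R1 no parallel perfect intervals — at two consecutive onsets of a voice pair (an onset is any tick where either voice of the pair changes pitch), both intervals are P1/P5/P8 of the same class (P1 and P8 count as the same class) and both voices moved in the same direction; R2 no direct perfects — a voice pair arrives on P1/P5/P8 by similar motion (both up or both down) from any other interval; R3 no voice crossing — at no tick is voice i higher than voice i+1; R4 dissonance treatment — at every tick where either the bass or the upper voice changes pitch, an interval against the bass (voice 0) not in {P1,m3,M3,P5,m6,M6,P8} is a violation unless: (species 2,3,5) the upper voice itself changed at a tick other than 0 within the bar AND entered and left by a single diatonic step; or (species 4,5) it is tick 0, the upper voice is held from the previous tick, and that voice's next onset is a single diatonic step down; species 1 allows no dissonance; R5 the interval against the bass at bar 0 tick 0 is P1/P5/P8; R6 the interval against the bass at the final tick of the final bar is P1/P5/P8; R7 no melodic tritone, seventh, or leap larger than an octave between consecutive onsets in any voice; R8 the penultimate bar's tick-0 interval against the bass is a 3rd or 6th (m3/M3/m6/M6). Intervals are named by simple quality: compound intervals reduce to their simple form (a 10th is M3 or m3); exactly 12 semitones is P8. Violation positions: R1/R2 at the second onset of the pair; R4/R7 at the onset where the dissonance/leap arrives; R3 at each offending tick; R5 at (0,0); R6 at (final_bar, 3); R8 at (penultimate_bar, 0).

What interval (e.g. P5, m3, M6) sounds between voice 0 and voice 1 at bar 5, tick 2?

P8

voice 0=A3 voice 1=A4 -> P8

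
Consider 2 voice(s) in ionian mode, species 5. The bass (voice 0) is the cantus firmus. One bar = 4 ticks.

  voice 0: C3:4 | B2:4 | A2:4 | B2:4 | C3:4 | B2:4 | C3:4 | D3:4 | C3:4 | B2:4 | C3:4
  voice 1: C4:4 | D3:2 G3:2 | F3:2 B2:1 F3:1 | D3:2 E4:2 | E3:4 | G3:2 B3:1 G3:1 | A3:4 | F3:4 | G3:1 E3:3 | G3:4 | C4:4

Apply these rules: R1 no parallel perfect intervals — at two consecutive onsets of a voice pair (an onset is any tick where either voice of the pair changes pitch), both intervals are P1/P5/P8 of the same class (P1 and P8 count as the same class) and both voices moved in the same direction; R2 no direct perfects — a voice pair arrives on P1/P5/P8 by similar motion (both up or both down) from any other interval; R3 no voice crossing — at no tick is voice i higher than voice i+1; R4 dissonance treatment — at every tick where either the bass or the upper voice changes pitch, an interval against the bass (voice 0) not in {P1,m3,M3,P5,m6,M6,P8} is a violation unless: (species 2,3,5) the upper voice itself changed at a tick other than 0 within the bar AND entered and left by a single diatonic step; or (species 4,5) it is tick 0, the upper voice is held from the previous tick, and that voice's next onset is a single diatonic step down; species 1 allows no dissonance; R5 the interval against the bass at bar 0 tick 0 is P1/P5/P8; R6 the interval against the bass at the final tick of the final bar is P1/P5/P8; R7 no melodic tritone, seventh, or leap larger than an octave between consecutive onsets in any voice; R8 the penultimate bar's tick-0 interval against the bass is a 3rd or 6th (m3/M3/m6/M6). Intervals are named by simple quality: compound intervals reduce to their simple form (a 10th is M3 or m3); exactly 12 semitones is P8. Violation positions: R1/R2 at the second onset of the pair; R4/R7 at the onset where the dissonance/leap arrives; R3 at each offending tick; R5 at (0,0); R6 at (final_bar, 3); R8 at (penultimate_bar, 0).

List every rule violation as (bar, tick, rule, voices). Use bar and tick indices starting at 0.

(1, 0, R7, (1,))
(2, 2, R4, (0, 1))
(2, 2, R7, (1,))
(2, 3, R7, (1,))
(3, 2, R4, (0, 1))
(3, 2, R7, (1,))
(10, 0, R2, (0, 1))

bar 0: v0=C3 v1=C4 downbeat P8
bar 1: v0=B2 v1=D3 downbeat m3
bar 2: v0=A2 v1=F3 downbeat m6
bar 3: v0=B2 v1=D3 downbeat m3
bar 4: v0=C3 v1=E3 downbeat M3
bar 5: v0=B2 v1=G3 downbeat m6
bar 6: v0=C3 v1=A3 downbeat M6
bar 7: v0=D3 v1=F3 downbeat m3
bar 8: v0=C3 v1=G3 downbeat P5
bar 9: v0=B2 v1=G3 downbeat m6
bar 10: v0=C3 v1=C4 downbeat P8
  -> R7 @ bar 1 tick 0 v(1,): C4->D3 leap 10st
  -> R4 @ bar 2 tick 2 v(0, 1): A2/B2 M2 untreated
  -> R7 @ bar 2 tick 2 v(1,): F3->B2 leap 6st
  -> R7 @ bar 2 tick 3 v(1,): B2->F3 leap 6st
  -> R4 @ bar 3 tick 2 v(0, 1): B2/E4 P4 untreated
  -> R7 @ bar 3 tick 2 v(1,): D3->E4 leap 14st
  -> R2 @ bar 10 tick 0 v(0, 1): B2/G3 m6 -> C3/C4 P8 similar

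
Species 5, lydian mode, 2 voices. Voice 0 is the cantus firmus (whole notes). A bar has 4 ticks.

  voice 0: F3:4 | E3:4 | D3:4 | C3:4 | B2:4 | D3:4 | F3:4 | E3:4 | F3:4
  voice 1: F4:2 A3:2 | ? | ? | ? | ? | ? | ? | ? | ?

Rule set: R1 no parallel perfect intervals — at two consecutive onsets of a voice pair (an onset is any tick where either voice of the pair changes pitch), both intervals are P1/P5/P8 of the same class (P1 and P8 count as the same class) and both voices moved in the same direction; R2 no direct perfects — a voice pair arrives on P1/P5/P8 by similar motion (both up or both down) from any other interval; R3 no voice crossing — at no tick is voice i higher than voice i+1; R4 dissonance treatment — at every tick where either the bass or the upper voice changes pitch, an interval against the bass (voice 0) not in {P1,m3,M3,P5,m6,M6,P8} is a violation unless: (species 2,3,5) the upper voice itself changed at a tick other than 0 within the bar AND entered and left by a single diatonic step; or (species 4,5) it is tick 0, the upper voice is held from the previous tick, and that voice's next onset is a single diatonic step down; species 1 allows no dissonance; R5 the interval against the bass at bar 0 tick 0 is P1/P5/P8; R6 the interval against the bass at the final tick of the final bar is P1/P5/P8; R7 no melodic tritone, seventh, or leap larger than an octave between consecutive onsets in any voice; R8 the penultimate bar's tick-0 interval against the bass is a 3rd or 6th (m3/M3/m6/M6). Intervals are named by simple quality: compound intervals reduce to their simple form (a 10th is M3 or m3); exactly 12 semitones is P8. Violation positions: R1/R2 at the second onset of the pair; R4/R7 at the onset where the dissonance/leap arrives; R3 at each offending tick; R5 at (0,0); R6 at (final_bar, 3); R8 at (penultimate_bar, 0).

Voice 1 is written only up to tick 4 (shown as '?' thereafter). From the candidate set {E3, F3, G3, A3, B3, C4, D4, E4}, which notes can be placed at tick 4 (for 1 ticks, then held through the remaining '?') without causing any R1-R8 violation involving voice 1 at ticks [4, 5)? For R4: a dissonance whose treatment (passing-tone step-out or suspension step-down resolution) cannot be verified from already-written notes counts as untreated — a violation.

{B3, C4, E4, G3}

E3: violates R2
F3: violates R4
G3: legal
A3: violates R4
B3: legal
C4: legal
D4: violates R4
E4: legal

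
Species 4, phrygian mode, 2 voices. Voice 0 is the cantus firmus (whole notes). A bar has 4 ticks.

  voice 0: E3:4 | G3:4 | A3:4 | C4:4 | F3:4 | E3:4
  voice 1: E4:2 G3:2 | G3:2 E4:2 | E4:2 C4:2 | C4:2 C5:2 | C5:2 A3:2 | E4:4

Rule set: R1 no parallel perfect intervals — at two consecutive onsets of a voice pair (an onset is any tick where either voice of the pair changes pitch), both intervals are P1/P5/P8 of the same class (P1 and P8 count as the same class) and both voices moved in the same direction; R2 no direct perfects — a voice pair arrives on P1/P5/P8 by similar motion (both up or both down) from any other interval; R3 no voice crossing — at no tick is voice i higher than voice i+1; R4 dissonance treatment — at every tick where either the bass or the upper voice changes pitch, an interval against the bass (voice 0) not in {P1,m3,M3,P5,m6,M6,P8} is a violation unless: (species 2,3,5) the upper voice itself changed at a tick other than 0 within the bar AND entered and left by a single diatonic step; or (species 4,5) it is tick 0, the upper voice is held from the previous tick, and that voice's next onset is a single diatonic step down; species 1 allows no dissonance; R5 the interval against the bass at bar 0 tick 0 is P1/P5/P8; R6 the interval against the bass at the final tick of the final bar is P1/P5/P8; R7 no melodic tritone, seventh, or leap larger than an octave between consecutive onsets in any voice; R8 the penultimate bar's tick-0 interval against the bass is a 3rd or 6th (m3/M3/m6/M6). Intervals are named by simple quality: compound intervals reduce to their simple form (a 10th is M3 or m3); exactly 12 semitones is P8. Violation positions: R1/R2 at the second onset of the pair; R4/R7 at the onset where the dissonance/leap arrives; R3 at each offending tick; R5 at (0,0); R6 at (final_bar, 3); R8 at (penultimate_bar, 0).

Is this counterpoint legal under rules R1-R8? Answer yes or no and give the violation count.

bar 0: v0=E3 v1=E4 (P8)
bar 1: v0=G3 v1=G3 (P1)
bar 2: v0=A3 v1=E4 (P5)
bar 3: v0=C4 v1=C4 (P1)
bar 4: v0=F3 v1=C5 (P5)
bar 5: v0=E3 v1=E4 (P8)
  R8 @ bar4.0: penult P5 not 3rd/6th
  R7 @ bar4.2: C5->A3 leap 15st

No (2 violations)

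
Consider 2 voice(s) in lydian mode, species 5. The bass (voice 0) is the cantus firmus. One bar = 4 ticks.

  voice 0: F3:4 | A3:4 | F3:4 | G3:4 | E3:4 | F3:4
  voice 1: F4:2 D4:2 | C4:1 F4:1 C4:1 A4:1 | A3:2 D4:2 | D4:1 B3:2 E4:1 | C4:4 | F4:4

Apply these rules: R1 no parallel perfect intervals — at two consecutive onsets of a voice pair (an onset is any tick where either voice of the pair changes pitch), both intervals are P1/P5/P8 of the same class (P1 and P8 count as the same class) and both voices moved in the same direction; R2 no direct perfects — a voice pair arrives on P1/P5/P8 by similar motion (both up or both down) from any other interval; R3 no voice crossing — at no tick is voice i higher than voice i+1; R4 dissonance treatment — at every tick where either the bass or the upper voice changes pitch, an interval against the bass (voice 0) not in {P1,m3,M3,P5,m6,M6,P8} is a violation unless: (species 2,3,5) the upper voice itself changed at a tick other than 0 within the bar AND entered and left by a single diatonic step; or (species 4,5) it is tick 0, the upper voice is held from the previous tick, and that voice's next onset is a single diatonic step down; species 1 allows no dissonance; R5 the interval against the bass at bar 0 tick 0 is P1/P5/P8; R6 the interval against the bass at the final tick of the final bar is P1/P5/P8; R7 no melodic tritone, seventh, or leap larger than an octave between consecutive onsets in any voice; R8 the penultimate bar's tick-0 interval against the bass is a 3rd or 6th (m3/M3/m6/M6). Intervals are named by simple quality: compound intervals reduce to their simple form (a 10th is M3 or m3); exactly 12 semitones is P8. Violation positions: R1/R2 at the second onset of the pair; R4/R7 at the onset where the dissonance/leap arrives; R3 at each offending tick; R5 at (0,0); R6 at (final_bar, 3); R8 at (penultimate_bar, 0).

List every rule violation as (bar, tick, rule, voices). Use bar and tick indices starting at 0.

bar 0: v0=F3 v1=F4 downbeat P8
bar 1: v0=A3 v1=C4 downbeat m3
bar 2: v0=F3 v1=A3 downbeat M3
bar 3: v0=G3 v1=D4 downbeat P5
bar 4: v0=E3 v1=C4 downbeat m6
bar 5: v0=F3 v1=F4 downbeat P8
  -> R2 @ bar 5 tick 0 v(0, 1): E3/C4 m6 -> F3/F4 P8 similar

(5, 0, R2, (0, 1))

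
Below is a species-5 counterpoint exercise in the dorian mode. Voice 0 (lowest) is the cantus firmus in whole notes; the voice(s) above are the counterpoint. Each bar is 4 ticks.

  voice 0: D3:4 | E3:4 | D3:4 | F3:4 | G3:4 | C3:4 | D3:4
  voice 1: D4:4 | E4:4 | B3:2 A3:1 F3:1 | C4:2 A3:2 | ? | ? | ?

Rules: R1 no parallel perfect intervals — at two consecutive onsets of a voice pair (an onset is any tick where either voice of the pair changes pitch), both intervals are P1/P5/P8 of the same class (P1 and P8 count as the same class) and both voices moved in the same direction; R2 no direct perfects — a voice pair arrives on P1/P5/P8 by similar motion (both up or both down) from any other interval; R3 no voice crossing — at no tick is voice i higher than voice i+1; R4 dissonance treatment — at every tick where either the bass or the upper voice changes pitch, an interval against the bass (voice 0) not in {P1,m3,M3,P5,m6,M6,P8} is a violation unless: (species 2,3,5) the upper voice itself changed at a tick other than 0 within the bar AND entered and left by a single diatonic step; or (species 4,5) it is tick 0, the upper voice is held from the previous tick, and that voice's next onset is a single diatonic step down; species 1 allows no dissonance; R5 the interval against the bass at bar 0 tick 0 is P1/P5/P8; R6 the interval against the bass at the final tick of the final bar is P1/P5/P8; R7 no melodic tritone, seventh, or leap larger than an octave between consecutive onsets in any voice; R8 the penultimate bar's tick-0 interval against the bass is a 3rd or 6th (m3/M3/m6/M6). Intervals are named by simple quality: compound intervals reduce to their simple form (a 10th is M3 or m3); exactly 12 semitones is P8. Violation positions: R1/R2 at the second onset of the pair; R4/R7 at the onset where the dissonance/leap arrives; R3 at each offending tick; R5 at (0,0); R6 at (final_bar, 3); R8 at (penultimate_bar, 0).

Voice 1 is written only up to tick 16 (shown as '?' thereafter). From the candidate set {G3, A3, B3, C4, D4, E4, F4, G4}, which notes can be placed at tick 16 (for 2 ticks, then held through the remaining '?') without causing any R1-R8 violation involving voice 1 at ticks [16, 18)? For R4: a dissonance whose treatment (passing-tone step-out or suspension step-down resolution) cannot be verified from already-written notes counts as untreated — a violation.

{B3, E4, G3}

G3: legal
A3: violates R4
B3: legal
C4: violates R4
D4: violates R2
E4: legal
F4: violates R4
G4: violates R2,R7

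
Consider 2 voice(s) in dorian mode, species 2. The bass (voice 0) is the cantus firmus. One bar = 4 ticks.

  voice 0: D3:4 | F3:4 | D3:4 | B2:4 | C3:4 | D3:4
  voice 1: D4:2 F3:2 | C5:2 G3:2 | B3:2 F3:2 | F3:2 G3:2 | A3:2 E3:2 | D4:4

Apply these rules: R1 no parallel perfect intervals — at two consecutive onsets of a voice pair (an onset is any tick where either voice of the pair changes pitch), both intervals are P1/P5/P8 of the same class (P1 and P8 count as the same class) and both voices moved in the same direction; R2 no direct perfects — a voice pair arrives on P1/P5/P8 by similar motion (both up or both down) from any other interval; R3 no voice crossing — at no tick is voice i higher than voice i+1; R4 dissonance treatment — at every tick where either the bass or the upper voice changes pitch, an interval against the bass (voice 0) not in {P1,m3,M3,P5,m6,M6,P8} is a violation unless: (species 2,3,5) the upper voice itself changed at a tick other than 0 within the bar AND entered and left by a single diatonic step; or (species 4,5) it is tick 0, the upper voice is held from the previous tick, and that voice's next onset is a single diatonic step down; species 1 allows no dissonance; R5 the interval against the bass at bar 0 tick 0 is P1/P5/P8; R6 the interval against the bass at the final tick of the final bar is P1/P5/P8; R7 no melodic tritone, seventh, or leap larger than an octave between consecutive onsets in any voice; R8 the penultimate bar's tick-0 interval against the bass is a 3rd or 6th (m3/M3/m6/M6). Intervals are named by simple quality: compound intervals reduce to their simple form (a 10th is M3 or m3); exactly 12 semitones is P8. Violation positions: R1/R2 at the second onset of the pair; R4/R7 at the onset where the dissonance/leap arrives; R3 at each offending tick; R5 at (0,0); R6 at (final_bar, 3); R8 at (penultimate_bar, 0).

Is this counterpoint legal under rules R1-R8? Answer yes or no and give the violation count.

No (8 violations)

bar 0: v0=D3 v1=D4 (P8)
bar 1: v0=F3 v1=C5 (P5)
bar 2: v0=D3 v1=B3 (M6)
bar 3: v0=B2 v1=F3 (TT)
bar 4: v0=C3 v1=A3 (M6)
bar 5: v0=D3 v1=D4 (P8)
  R2 @ bar1.0: D3/F3 m3 -> F3/C5 P5 similar
  R7 @ bar1.0: F3->C5 leap 19st
  R4 @ bar1.2: F3/G3 M2 untreated
  R7 @ bar1.2: C5->G3 leap 17st
  R7 @ bar2.2: B3->F3 leap 6st
  R4 @ bar3.0: B2/F3 TT untreated
  R2 @ bar5.0: C3/E3 M3 -> D3/D4 P8 similar
  R7 @ bar5.0: E3->D4 leap 10st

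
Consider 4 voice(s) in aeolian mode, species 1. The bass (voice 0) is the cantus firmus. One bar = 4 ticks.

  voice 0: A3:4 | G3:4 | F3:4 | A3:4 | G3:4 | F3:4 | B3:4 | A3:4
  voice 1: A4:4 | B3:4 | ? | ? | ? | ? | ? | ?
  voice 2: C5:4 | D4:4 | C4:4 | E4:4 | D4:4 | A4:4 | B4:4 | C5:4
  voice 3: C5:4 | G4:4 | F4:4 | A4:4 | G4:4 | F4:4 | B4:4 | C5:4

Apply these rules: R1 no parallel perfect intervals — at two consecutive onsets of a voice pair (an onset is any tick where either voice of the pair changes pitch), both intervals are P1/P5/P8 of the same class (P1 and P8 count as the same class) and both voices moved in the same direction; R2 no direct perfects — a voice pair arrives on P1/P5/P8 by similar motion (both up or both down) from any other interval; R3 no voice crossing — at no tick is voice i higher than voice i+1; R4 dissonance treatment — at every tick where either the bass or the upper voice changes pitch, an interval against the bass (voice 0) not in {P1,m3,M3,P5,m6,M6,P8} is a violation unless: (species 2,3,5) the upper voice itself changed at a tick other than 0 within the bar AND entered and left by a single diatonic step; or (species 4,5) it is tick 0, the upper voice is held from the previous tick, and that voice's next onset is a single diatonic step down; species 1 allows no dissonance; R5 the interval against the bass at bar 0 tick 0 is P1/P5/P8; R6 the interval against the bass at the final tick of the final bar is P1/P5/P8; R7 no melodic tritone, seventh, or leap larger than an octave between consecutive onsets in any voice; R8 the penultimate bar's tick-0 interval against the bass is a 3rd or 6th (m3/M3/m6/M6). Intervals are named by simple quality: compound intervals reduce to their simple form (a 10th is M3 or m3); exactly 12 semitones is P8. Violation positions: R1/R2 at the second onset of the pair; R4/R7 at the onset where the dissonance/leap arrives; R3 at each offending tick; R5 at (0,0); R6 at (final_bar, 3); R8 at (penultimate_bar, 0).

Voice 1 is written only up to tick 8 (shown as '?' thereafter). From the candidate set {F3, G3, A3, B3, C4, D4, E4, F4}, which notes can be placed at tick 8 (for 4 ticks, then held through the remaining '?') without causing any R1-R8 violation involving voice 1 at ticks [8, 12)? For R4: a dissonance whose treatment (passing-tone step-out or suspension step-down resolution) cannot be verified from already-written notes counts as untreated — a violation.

{A3, C4}

F3: violates R2,R7
G3: violates R4
A3: legal
B3: violates R4
C4: legal
D4: violates R3
E4: violates R3,R4
F4: violates R3,R7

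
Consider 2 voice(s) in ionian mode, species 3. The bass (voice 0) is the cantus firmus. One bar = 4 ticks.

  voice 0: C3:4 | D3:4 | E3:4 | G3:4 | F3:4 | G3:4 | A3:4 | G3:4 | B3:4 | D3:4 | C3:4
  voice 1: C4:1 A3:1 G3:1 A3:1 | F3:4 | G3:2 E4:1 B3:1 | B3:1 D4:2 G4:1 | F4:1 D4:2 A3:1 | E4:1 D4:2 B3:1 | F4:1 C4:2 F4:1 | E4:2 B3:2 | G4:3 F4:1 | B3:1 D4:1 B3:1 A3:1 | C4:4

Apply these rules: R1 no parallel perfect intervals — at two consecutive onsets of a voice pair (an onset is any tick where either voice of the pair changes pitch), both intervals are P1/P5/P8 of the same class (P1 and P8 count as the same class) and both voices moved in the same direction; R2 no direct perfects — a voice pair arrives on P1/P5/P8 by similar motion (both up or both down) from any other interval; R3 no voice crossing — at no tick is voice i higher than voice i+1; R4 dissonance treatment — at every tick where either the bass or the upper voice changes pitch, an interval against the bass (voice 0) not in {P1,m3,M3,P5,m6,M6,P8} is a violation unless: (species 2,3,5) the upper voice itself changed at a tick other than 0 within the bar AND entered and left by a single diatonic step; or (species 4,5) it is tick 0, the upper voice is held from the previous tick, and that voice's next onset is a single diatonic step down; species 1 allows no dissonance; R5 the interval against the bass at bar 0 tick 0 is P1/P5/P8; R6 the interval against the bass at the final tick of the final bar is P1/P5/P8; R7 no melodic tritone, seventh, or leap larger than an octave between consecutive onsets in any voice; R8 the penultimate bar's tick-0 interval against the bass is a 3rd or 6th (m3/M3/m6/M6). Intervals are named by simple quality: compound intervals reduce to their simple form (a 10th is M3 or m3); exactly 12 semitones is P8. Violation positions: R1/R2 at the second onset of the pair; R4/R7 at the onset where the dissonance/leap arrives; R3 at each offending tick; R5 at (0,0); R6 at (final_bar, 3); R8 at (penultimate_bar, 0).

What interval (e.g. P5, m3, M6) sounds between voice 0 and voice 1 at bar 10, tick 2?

voice 0=C3 voice 1=C4 -> P8

P8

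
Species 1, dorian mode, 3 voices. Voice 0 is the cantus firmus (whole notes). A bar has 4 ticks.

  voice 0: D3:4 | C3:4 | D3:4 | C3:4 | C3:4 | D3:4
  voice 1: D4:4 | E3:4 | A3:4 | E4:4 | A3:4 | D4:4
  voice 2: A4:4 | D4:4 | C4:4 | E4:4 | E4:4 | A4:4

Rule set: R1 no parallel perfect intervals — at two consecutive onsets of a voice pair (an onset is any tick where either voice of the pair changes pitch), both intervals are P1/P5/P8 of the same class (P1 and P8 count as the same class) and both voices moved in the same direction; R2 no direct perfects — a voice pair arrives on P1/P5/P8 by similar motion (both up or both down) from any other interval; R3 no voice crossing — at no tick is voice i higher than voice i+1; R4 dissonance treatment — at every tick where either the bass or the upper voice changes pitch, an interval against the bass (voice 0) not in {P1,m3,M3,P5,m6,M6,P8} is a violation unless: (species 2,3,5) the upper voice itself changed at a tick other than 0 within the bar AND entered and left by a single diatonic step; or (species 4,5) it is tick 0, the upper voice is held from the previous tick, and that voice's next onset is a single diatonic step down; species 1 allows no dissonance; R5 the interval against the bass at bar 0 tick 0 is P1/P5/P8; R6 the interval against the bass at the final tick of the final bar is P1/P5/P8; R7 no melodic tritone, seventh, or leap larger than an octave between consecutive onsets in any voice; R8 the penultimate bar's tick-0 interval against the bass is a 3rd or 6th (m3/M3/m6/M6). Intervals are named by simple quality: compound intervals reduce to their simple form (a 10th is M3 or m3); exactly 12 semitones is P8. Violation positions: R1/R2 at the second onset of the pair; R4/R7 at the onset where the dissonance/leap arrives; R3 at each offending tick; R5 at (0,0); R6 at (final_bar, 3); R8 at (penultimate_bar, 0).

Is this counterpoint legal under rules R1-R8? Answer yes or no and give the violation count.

No (8 violations)

bar 0: v0=D3 v1=D4 v2=A4 (P5)
bar 1: v0=C3 v1=E3 v2=D4 (M2)
bar 2: v0=D3 v1=A3 v2=C4 (m7)
bar 3: v0=C3 v1=E4 v2=E4 (M3)
bar 4: v0=C3 v1=A3 v2=E4 (M3)
bar 5: v0=D3 v1=D4 v2=A4 (P5)
  R4 @ bar1.0: C3/D4 M2 untreated
  R7 @ bar1.0: D4->E3 leap 10st
  R2 @ bar2.0: C3/E3 M3 -> D3/A3 P5 similar
  R4 @ bar2.0: D3/C4 m7 untreated
  R2 @ bar3.0: A3/C4 m3 -> E4/E4 P1 similar
  R1 @ bar5.0: A3/E4 P5 -> D4/A4 P5 similar
  R2 @ bar5.0: C3/A3 M6 -> D3/D4 P8 similar
  R2 @ bar5.0: C3/E4 M3 -> D3/A4 P5 similar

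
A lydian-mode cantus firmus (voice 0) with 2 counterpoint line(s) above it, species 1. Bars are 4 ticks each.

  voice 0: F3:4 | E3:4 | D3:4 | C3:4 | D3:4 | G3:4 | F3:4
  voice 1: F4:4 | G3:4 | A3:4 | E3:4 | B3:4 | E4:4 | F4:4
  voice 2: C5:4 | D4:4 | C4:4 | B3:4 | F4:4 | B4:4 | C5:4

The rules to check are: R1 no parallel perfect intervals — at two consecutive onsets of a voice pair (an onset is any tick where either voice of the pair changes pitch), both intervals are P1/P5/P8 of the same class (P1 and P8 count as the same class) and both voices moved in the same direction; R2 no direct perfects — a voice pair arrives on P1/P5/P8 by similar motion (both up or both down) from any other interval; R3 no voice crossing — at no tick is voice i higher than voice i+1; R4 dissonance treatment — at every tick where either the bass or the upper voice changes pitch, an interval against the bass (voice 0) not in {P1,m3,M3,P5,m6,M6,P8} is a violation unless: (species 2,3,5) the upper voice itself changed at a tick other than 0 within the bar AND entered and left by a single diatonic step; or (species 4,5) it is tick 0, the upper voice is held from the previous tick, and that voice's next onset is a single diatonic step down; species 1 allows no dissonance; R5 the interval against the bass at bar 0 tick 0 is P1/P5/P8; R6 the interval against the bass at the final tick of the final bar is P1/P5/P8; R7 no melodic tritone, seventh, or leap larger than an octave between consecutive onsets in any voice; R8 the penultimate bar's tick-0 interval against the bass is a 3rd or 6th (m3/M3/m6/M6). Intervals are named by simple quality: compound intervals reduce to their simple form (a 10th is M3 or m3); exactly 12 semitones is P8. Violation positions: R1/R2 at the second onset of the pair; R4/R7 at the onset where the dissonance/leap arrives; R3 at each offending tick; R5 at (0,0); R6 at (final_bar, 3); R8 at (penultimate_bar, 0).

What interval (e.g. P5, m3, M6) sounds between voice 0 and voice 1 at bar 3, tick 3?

voice 0=C3 voice 1=E3 -> M3

M3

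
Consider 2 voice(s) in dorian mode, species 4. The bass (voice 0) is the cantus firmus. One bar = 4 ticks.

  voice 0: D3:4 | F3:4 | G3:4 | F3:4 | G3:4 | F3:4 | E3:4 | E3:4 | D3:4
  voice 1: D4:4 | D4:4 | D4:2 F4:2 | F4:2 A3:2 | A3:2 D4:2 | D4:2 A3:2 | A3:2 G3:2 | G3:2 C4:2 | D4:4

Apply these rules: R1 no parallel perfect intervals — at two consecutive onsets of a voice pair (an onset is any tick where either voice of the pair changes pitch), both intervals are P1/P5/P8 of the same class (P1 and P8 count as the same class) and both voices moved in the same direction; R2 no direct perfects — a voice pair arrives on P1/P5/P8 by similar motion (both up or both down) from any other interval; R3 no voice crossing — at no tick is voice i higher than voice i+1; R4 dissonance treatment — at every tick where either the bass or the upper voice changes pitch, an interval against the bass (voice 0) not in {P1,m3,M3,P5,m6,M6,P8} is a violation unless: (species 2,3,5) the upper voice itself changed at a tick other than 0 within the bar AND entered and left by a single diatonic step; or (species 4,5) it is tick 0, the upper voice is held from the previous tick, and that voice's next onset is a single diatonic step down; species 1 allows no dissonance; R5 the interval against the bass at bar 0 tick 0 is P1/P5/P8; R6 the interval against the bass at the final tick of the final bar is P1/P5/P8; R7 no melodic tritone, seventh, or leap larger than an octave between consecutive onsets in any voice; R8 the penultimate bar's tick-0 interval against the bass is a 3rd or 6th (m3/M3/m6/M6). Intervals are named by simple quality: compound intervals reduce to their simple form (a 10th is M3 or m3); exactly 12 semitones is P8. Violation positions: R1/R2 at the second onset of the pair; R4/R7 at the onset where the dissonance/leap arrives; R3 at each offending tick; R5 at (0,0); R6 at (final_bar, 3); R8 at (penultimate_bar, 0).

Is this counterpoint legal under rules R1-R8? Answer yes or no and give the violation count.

No (2 violations)

bar 0: v0=D3 v1=D4 (P8)
bar 1: v0=F3 v1=D4 (M6)
bar 2: v0=G3 v1=D4 (P5)
bar 3: v0=F3 v1=F4 (P8)
bar 4: v0=G3 v1=A3 (M2)
bar 5: v0=F3 v1=D4 (M6)
bar 6: v0=E3 v1=A3 (P4)
bar 7: v0=E3 v1=G3 (m3)
bar 8: v0=D3 v1=D4 (P8)
  R4 @ bar2.2: G3/F4 m7 untreated
  R4 @ bar4.0: G3/A3 M2 untreated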